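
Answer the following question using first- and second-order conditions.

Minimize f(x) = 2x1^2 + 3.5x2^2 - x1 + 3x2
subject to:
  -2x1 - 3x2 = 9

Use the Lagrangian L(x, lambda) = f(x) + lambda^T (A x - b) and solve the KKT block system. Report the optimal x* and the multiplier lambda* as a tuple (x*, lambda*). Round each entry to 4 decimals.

Form the Lagrangian:
  L(x, lambda) = (1/2) x^T Q x + c^T x + lambda^T (A x - b)
Stationarity (grad_x L = 0): Q x + c + A^T lambda = 0.
Primal feasibility: A x = b.

This gives the KKT block system:
  [ Q   A^T ] [ x     ]   [-c ]
  [ A    0  ] [ lambda ] = [ b ]

Solving the linear system:
  x*      = (-1.5469, -1.9688)
  lambda* = (-3.5938)
  f(x*)   = 13.9922

x* = (-1.5469, -1.9688), lambda* = (-3.5938)


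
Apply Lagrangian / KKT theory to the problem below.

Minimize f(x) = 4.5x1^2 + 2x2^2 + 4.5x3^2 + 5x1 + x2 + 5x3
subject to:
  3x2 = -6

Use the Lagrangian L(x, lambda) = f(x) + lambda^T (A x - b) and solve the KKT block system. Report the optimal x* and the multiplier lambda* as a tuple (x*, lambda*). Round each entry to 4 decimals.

Form the Lagrangian:
  L(x, lambda) = (1/2) x^T Q x + c^T x + lambda^T (A x - b)
Stationarity (grad_x L = 0): Q x + c + A^T lambda = 0.
Primal feasibility: A x = b.

This gives the KKT block system:
  [ Q   A^T ] [ x     ]   [-c ]
  [ A    0  ] [ lambda ] = [ b ]

Solving the linear system:
  x*      = (-0.5556, -2, -0.5556)
  lambda* = (2.3333)
  f(x*)   = 3.2222

x* = (-0.5556, -2, -0.5556), lambda* = (2.3333)


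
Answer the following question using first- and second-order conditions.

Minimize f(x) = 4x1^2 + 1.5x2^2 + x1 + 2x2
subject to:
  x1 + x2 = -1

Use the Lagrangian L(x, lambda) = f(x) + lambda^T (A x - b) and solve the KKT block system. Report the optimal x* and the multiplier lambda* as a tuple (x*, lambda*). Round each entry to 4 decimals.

Form the Lagrangian:
  L(x, lambda) = (1/2) x^T Q x + c^T x + lambda^T (A x - b)
Stationarity (grad_x L = 0): Q x + c + A^T lambda = 0.
Primal feasibility: A x = b.

This gives the KKT block system:
  [ Q   A^T ] [ x     ]   [-c ]
  [ A    0  ] [ lambda ] = [ b ]

Solving the linear system:
  x*      = (-0.1818, -0.8182)
  lambda* = (0.4545)
  f(x*)   = -0.6818

x* = (-0.1818, -0.8182), lambda* = (0.4545)


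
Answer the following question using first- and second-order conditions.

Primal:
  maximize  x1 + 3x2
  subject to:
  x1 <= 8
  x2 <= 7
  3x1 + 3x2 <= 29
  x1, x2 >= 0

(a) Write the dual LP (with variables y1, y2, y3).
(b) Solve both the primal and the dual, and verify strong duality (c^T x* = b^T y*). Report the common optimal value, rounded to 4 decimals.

The standard primal-dual pair for 'max c^T x s.t. A x <= b, x >= 0' is:
  Dual:  min b^T y  s.t.  A^T y >= c,  y >= 0.

So the dual LP is:
  minimize  8y1 + 7y2 + 29y3
  subject to:
    y1 + 3y3 >= 1
    y2 + 3y3 >= 3
    y1, y2, y3 >= 0

Solving the primal: x* = (2.6667, 7).
  primal value c^T x* = 23.6667.
Solving the dual: y* = (0, 2, 0.3333).
  dual value b^T y* = 23.6667.
Strong duality: c^T x* = b^T y*. Confirmed.

23.6667


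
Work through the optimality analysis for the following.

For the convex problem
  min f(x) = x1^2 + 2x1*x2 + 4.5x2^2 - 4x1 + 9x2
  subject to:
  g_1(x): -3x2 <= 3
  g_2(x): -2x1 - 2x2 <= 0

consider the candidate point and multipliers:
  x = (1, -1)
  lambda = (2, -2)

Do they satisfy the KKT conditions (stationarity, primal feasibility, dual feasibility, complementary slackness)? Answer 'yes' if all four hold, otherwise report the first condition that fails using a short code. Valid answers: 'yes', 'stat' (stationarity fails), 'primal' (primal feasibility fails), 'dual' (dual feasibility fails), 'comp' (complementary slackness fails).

Gradient of f: grad f(x) = Q x + c = (-4, 2)
Constraint values g_i(x) = a_i^T x - b_i:
  g_1((1, -1)) = 0
  g_2((1, -1)) = 0
Stationarity residual: grad f(x) + sum_i lambda_i a_i = (0, 0)
  -> stationarity OK
Primal feasibility (all g_i <= 0): OK
Dual feasibility (all lambda_i >= 0): FAILS
Complementary slackness (lambda_i * g_i(x) = 0 for all i): OK

Verdict: the first failing condition is dual_feasibility -> dual.

dual


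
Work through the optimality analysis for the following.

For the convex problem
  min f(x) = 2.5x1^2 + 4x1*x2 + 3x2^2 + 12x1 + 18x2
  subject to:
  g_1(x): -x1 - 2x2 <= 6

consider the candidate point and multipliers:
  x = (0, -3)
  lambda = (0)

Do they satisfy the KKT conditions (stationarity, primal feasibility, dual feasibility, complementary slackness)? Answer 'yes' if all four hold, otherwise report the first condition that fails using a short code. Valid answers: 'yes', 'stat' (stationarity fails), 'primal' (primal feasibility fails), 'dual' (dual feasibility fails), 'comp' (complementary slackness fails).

Gradient of f: grad f(x) = Q x + c = (0, 0)
Constraint values g_i(x) = a_i^T x - b_i:
  g_1((0, -3)) = 0
Stationarity residual: grad f(x) + sum_i lambda_i a_i = (0, 0)
  -> stationarity OK
Primal feasibility (all g_i <= 0): OK
Dual feasibility (all lambda_i >= 0): OK
Complementary slackness (lambda_i * g_i(x) = 0 for all i): OK

Verdict: yes, KKT holds.

yes


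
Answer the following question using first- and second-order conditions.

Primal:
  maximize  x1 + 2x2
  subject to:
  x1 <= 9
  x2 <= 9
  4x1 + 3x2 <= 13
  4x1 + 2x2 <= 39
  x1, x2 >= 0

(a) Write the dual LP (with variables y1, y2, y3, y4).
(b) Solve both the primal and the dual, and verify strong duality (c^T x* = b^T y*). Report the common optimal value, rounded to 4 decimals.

The standard primal-dual pair for 'max c^T x s.t. A x <= b, x >= 0' is:
  Dual:  min b^T y  s.t.  A^T y >= c,  y >= 0.

So the dual LP is:
  minimize  9y1 + 9y2 + 13y3 + 39y4
  subject to:
    y1 + 4y3 + 4y4 >= 1
    y2 + 3y3 + 2y4 >= 2
    y1, y2, y3, y4 >= 0

Solving the primal: x* = (0, 4.3333).
  primal value c^T x* = 8.6667.
Solving the dual: y* = (0, 0, 0.6667, 0).
  dual value b^T y* = 8.6667.
Strong duality: c^T x* = b^T y*. Confirmed.

8.6667


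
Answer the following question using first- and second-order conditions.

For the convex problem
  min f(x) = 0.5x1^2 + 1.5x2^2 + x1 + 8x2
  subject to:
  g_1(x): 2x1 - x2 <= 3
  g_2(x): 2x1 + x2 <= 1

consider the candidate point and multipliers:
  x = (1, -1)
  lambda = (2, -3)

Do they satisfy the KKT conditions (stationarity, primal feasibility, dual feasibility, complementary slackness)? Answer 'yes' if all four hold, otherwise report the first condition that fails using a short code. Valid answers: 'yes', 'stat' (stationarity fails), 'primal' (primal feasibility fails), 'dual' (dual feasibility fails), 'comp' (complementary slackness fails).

Gradient of f: grad f(x) = Q x + c = (2, 5)
Constraint values g_i(x) = a_i^T x - b_i:
  g_1((1, -1)) = 0
  g_2((1, -1)) = 0
Stationarity residual: grad f(x) + sum_i lambda_i a_i = (0, 0)
  -> stationarity OK
Primal feasibility (all g_i <= 0): OK
Dual feasibility (all lambda_i >= 0): FAILS
Complementary slackness (lambda_i * g_i(x) = 0 for all i): OK

Verdict: the first failing condition is dual_feasibility -> dual.

dual


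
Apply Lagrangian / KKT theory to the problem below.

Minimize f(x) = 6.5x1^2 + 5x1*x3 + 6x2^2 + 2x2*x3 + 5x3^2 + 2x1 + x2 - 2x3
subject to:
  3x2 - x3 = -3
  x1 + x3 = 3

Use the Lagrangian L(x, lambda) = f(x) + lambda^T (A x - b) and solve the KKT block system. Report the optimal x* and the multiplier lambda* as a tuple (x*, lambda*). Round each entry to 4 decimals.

Form the Lagrangian:
  L(x, lambda) = (1/2) x^T Q x + c^T x + lambda^T (A x - b)
Stationarity (grad_x L = 0): Q x + c + A^T lambda = 0.
Primal feasibility: A x = b.

This gives the KKT block system:
  [ Q   A^T ] [ x     ]   [-c ]
  [ A    0  ] [ lambda ] = [ b ]

Solving the linear system:
  x*      = (0.8511, -0.2837, 2.1489)
  lambda* = (-0.6312, -23.8085)
  f(x*)   = 33.3262

x* = (0.8511, -0.2837, 2.1489), lambda* = (-0.6312, -23.8085)


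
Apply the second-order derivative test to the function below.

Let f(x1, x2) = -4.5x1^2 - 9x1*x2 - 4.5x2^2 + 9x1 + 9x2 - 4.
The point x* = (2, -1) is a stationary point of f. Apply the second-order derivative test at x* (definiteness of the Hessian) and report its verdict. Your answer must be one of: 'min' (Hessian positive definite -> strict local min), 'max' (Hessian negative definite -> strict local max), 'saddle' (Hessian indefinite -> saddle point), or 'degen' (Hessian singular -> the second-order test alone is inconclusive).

Compute the Hessian H = grad^2 f:
  H = [[-9, -9], [-9, -9]]
Verify stationarity: grad f(x*) = H x* + g = (0, 0).
Eigenvalues of H: -18, 0.
H has a zero eigenvalue (singular; negative semidefinite but not definite), so H is neither positive definite, negative definite, nor indefinite. The second-order test alone is inconclusive -> degen.
(Indeed, f is constant along the null direction of H through x*, so x* is not a strict local extremum.)

degen


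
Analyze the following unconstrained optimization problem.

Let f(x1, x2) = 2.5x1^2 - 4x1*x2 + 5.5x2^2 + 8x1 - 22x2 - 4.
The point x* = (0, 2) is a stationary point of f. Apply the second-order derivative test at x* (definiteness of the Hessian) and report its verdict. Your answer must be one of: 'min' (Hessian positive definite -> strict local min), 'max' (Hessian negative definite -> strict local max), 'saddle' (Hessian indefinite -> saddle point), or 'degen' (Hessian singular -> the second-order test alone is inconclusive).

Compute the Hessian H = grad^2 f:
  H = [[5, -4], [-4, 11]]
Verify stationarity: grad f(x*) = H x* + g = (0, 0).
Eigenvalues of H: 3, 13.
Both eigenvalues > 0, so H is positive definite -> x* is a strict local min.

min


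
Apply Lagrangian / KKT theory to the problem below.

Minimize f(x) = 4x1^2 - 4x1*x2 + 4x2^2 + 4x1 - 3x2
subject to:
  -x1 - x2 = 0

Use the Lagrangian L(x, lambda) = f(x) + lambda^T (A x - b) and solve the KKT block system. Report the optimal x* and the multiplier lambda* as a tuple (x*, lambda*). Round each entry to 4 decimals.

Form the Lagrangian:
  L(x, lambda) = (1/2) x^T Q x + c^T x + lambda^T (A x - b)
Stationarity (grad_x L = 0): Q x + c + A^T lambda = 0.
Primal feasibility: A x = b.

This gives the KKT block system:
  [ Q   A^T ] [ x     ]   [-c ]
  [ A    0  ] [ lambda ] = [ b ]

Solving the linear system:
  x*      = (-0.2917, 0.2917)
  lambda* = (0.5)
  f(x*)   = -1.0208

x* = (-0.2917, 0.2917), lambda* = (0.5)


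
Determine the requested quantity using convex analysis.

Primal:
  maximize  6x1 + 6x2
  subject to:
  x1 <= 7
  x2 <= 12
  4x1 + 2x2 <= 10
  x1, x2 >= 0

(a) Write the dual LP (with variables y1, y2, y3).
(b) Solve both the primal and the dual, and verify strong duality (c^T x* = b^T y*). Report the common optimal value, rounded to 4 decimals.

The standard primal-dual pair for 'max c^T x s.t. A x <= b, x >= 0' is:
  Dual:  min b^T y  s.t.  A^T y >= c,  y >= 0.

So the dual LP is:
  minimize  7y1 + 12y2 + 10y3
  subject to:
    y1 + 4y3 >= 6
    y2 + 2y3 >= 6
    y1, y2, y3 >= 0

Solving the primal: x* = (0, 5).
  primal value c^T x* = 30.
Solving the dual: y* = (0, 0, 3).
  dual value b^T y* = 30.
Strong duality: c^T x* = b^T y*. Confirmed.

30


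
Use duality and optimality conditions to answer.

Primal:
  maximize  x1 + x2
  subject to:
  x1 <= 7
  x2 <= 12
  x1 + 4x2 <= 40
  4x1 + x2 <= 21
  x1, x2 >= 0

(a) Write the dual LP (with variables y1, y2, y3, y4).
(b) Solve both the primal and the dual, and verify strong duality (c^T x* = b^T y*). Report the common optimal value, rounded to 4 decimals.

The standard primal-dual pair for 'max c^T x s.t. A x <= b, x >= 0' is:
  Dual:  min b^T y  s.t.  A^T y >= c,  y >= 0.

So the dual LP is:
  minimize  7y1 + 12y2 + 40y3 + 21y4
  subject to:
    y1 + y3 + 4y4 >= 1
    y2 + 4y3 + y4 >= 1
    y1, y2, y3, y4 >= 0

Solving the primal: x* = (2.9333, 9.2667).
  primal value c^T x* = 12.2.
Solving the dual: y* = (0, 0, 0.2, 0.2).
  dual value b^T y* = 12.2.
Strong duality: c^T x* = b^T y*. Confirmed.

12.2


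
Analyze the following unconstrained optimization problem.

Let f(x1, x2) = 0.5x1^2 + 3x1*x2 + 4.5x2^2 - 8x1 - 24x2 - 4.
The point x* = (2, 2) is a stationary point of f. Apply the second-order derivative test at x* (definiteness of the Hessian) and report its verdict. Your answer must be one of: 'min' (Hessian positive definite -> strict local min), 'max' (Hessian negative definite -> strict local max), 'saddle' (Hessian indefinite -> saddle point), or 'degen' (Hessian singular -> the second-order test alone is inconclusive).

Compute the Hessian H = grad^2 f:
  H = [[1, 3], [3, 9]]
Verify stationarity: grad f(x*) = H x* + g = (0, 0).
Eigenvalues of H: 0, 10.
H has a zero eigenvalue (singular; positive semidefinite but not definite), so H is neither positive definite, negative definite, nor indefinite. The second-order test alone is inconclusive -> degen.
(Indeed, f is constant along the null direction of H through x*, so x* is not a strict local extremum.)

degen


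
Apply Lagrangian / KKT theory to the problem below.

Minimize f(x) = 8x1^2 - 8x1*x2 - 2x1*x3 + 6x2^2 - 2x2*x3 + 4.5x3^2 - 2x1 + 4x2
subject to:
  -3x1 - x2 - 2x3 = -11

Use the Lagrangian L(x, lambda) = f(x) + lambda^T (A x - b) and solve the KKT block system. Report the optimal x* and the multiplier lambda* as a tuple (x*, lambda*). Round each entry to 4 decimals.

Form the Lagrangian:
  L(x, lambda) = (1/2) x^T Q x + c^T x + lambda^T (A x - b)
Stationarity (grad_x L = 0): Q x + c + A^T lambda = 0.
Primal feasibility: A x = b.

This gives the KKT block system:
  [ Q   A^T ] [ x     ]   [-c ]
  [ A    0  ] [ lambda ] = [ b ]

Solving the linear system:
  x*      = (1.9595, 1.6222, 1.7496)
  lambda* = (4.2916)
  f(x*)   = 24.8888

x* = (1.9595, 1.6222, 1.7496), lambda* = (4.2916)


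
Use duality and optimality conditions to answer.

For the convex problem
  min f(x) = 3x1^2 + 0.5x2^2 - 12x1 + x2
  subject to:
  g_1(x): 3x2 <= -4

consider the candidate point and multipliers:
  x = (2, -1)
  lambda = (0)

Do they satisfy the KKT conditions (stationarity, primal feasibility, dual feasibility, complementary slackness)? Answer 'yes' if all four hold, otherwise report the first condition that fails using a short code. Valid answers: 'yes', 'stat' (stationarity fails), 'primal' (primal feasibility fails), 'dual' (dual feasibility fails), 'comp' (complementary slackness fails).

Gradient of f: grad f(x) = Q x + c = (0, 0)
Constraint values g_i(x) = a_i^T x - b_i:
  g_1((2, -1)) = 1
Stationarity residual: grad f(x) + sum_i lambda_i a_i = (0, 0)
  -> stationarity OK
Primal feasibility (all g_i <= 0): FAILS
Dual feasibility (all lambda_i >= 0): OK
Complementary slackness (lambda_i * g_i(x) = 0 for all i): OK

Verdict: the first failing condition is primal_feasibility -> primal.

primal


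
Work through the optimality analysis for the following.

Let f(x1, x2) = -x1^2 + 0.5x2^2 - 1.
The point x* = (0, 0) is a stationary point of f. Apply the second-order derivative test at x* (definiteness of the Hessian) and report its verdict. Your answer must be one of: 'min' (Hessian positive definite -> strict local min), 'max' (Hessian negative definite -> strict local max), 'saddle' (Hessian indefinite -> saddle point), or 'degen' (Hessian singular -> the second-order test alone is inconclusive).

Compute the Hessian H = grad^2 f:
  H = [[-2, 0], [0, 1]]
Verify stationarity: grad f(x*) = H x* + g = (0, 0).
Eigenvalues of H: -2, 1.
Eigenvalues have mixed signs, so H is indefinite -> x* is a saddle point.

saddle


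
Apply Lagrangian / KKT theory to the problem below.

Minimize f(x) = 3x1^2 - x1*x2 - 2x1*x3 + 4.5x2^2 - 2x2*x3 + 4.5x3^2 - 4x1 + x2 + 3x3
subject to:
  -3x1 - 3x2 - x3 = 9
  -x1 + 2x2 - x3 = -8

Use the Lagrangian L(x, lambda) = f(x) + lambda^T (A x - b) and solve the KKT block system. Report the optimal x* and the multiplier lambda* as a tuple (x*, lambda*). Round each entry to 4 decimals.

Form the Lagrangian:
  L(x, lambda) = (1/2) x^T Q x + c^T x + lambda^T (A x - b)
Stationarity (grad_x L = 0): Q x + c + A^T lambda = 0.
Primal feasibility: A x = b.

This gives the KKT block system:
  [ Q   A^T ] [ x     ]   [-c ]
  [ A    0  ] [ lambda ] = [ b ]

Solving the linear system:
  x*      = (0.6539, -3.6616, 0.023)
  lambda* = (-2.8418, 12.0642)
  f(x*)   = 57.941

x* = (0.6539, -3.6616, 0.023), lambda* = (-2.8418, 12.0642)


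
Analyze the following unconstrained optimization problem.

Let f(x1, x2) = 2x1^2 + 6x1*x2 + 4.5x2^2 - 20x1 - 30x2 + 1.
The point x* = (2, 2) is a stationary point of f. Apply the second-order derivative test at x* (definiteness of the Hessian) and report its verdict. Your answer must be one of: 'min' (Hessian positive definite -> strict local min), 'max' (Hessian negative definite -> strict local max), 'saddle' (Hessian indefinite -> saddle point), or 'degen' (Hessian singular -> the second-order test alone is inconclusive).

Compute the Hessian H = grad^2 f:
  H = [[4, 6], [6, 9]]
Verify stationarity: grad f(x*) = H x* + g = (0, 0).
Eigenvalues of H: 0, 13.
H has a zero eigenvalue (singular; positive semidefinite but not definite), so H is neither positive definite, negative definite, nor indefinite. The second-order test alone is inconclusive -> degen.
(Indeed, f is constant along the null direction of H through x*, so x* is not a strict local extremum.)

degen


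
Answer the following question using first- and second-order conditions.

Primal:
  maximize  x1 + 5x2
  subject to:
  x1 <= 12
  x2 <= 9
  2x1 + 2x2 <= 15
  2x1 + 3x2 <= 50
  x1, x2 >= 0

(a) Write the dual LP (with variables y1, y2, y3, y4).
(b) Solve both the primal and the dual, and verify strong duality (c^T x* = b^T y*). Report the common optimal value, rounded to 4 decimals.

The standard primal-dual pair for 'max c^T x s.t. A x <= b, x >= 0' is:
  Dual:  min b^T y  s.t.  A^T y >= c,  y >= 0.

So the dual LP is:
  minimize  12y1 + 9y2 + 15y3 + 50y4
  subject to:
    y1 + 2y3 + 2y4 >= 1
    y2 + 2y3 + 3y4 >= 5
    y1, y2, y3, y4 >= 0

Solving the primal: x* = (0, 7.5).
  primal value c^T x* = 37.5.
Solving the dual: y* = (0, 0, 2.5, 0).
  dual value b^T y* = 37.5.
Strong duality: c^T x* = b^T y*. Confirmed.

37.5


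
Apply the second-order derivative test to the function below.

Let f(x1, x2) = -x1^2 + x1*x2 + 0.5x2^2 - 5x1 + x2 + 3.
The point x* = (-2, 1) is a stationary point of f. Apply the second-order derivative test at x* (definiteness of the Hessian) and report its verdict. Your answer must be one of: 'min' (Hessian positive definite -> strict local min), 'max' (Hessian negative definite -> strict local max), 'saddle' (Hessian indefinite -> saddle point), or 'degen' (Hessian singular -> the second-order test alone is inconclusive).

Compute the Hessian H = grad^2 f:
  H = [[-2, 1], [1, 1]]
Verify stationarity: grad f(x*) = H x* + g = (0, 0).
Eigenvalues of H: -2.3028, 1.3028.
Eigenvalues have mixed signs, so H is indefinite -> x* is a saddle point.

saddle


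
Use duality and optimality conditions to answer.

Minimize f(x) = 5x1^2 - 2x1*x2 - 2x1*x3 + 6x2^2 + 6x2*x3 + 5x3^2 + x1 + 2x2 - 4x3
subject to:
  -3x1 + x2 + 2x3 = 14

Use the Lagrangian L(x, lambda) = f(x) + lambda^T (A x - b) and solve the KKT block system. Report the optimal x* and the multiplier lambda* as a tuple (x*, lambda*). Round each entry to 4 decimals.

Form the Lagrangian:
  L(x, lambda) = (1/2) x^T Q x + c^T x + lambda^T (A x - b)
Stationarity (grad_x L = 0): Q x + c + A^T lambda = 0.
Primal feasibility: A x = b.

This gives the KKT block system:
  [ Q   A^T ] [ x     ]   [-c ]
  [ A    0  ] [ lambda ] = [ b ]

Solving the linear system:
  x*      = (-3.2244, -1.1044, 2.7156)
  lambda* = (-11.4889)
  f(x*)   = 72.2744

x* = (-3.2244, -1.1044, 2.7156), lambda* = (-11.4889)


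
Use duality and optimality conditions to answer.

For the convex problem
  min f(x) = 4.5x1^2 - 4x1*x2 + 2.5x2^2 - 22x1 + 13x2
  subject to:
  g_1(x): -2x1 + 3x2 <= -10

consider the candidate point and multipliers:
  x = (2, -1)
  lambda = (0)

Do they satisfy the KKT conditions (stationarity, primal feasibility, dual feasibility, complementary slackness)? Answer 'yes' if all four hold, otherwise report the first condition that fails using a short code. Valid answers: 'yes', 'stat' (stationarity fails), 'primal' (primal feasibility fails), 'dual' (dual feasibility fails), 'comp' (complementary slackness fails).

Gradient of f: grad f(x) = Q x + c = (0, 0)
Constraint values g_i(x) = a_i^T x - b_i:
  g_1((2, -1)) = 3
Stationarity residual: grad f(x) + sum_i lambda_i a_i = (0, 0)
  -> stationarity OK
Primal feasibility (all g_i <= 0): FAILS
Dual feasibility (all lambda_i >= 0): OK
Complementary slackness (lambda_i * g_i(x) = 0 for all i): OK

Verdict: the first failing condition is primal_feasibility -> primal.

primal


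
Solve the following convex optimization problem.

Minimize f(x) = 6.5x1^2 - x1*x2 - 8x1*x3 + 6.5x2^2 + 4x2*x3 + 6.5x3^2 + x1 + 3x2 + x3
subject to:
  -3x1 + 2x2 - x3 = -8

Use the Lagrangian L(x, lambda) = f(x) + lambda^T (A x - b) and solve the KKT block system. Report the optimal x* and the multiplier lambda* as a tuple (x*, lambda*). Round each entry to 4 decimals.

Form the Lagrangian:
  L(x, lambda) = (1/2) x^T Q x + c^T x + lambda^T (A x - b)
Stationarity (grad_x L = 0): Q x + c + A^T lambda = 0.
Primal feasibility: A x = b.

This gives the KKT block system:
  [ Q   A^T ] [ x     ]   [-c ]
  [ A    0  ] [ lambda ] = [ b ]

Solving the linear system:
  x*      = (1.483, -1.0657, 1.4197)
  lambda* = (3.3291)
  f(x*)   = 13.1691

x* = (1.483, -1.0657, 1.4197), lambda* = (3.3291)


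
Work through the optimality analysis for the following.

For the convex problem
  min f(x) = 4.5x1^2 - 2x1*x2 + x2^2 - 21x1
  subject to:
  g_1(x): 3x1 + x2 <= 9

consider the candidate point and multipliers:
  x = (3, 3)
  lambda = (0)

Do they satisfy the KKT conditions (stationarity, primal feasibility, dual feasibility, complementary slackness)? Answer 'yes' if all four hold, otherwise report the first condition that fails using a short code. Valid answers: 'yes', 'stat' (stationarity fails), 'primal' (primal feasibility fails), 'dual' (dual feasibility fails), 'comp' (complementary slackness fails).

Gradient of f: grad f(x) = Q x + c = (0, 0)
Constraint values g_i(x) = a_i^T x - b_i:
  g_1((3, 3)) = 3
Stationarity residual: grad f(x) + sum_i lambda_i a_i = (0, 0)
  -> stationarity OK
Primal feasibility (all g_i <= 0): FAILS
Dual feasibility (all lambda_i >= 0): OK
Complementary slackness (lambda_i * g_i(x) = 0 for all i): OK

Verdict: the first failing condition is primal_feasibility -> primal.

primal


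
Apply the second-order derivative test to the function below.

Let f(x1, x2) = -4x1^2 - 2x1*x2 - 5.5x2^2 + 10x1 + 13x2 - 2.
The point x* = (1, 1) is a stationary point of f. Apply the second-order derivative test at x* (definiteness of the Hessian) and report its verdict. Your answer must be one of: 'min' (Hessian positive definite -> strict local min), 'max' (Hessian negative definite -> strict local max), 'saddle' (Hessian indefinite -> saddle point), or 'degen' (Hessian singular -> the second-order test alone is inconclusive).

Compute the Hessian H = grad^2 f:
  H = [[-8, -2], [-2, -11]]
Verify stationarity: grad f(x*) = H x* + g = (0, 0).
Eigenvalues of H: -12, -7.
Both eigenvalues < 0, so H is negative definite -> x* is a strict local max.

max


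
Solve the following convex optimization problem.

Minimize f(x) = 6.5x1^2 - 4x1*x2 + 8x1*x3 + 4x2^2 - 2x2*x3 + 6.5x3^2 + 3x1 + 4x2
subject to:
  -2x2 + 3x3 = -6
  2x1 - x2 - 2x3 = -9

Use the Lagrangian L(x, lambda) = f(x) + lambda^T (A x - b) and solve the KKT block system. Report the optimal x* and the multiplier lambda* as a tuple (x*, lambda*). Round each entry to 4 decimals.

Form the Lagrangian:
  L(x, lambda) = (1/2) x^T Q x + c^T x + lambda^T (A x - b)
Stationarity (grad_x L = 0): Q x + c + A^T lambda = 0.
Primal feasibility: A x = b.

This gives the KKT block system:
  [ Q   A^T ] [ x     ]   [-c ]
  [ A    0  ] [ lambda ] = [ b ]

Solving the linear system:
  x*      = (-1.6841, 4.1279, 0.752)
  lambda* = (13.7807, 14.6945)
  f(x*)   = 113.1971

x* = (-1.6841, 4.1279, 0.752), lambda* = (13.7807, 14.6945)


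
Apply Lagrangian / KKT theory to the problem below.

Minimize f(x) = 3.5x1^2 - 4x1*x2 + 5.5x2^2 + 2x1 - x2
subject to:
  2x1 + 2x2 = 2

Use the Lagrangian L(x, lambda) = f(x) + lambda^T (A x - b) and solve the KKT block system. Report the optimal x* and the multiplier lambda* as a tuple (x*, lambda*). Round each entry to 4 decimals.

Form the Lagrangian:
  L(x, lambda) = (1/2) x^T Q x + c^T x + lambda^T (A x - b)
Stationarity (grad_x L = 0): Q x + c + A^T lambda = 0.
Primal feasibility: A x = b.

This gives the KKT block system:
  [ Q   A^T ] [ x     ]   [-c ]
  [ A    0  ] [ lambda ] = [ b ]

Solving the linear system:
  x*      = (0.4615, 0.5385)
  lambda* = (-1.5385)
  f(x*)   = 1.7308

x* = (0.4615, 0.5385), lambda* = (-1.5385)


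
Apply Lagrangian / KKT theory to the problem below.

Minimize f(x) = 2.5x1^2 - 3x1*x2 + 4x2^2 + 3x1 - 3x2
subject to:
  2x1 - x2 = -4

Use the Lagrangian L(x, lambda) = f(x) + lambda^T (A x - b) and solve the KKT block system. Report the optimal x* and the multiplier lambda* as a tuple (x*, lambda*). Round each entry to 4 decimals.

Form the Lagrangian:
  L(x, lambda) = (1/2) x^T Q x + c^T x + lambda^T (A x - b)
Stationarity (grad_x L = 0): Q x + c + A^T lambda = 0.
Primal feasibility: A x = b.

This gives the KKT block system:
  [ Q   A^T ] [ x     ]   [-c ]
  [ A    0  ] [ lambda ] = [ b ]

Solving the linear system:
  x*      = (-1.96, 0.08)
  lambda* = (3.52)
  f(x*)   = 3.98

x* = (-1.96, 0.08), lambda* = (3.52)


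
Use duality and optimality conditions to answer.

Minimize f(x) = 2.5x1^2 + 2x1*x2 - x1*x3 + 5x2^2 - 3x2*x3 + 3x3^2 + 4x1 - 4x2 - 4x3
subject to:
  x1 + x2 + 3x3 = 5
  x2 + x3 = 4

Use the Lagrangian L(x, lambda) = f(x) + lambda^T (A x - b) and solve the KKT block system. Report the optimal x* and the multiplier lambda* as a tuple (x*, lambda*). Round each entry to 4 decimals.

Form the Lagrangian:
  L(x, lambda) = (1/2) x^T Q x + c^T x + lambda^T (A x - b)
Stationarity (grad_x L = 0): Q x + c + A^T lambda = 0.
Primal feasibility: A x = b.

This gives the KKT block system:
  [ Q   A^T ] [ x     ]   [-c ]
  [ A    0  ] [ lambda ] = [ b ]

Solving the linear system:
  x*      = (-2.2963, 2.3519, 1.6481)
  lambda* = (4.4259, -14.4074)
  f(x*)   = 5.1574

x* = (-2.2963, 2.3519, 1.6481), lambda* = (4.4259, -14.4074)


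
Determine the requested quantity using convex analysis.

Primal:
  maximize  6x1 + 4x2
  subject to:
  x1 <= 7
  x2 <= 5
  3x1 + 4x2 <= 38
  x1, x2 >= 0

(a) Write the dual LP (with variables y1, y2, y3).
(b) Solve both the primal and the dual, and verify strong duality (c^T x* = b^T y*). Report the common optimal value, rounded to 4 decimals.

The standard primal-dual pair for 'max c^T x s.t. A x <= b, x >= 0' is:
  Dual:  min b^T y  s.t.  A^T y >= c,  y >= 0.

So the dual LP is:
  minimize  7y1 + 5y2 + 38y3
  subject to:
    y1 + 3y3 >= 6
    y2 + 4y3 >= 4
    y1, y2, y3 >= 0

Solving the primal: x* = (7, 4.25).
  primal value c^T x* = 59.
Solving the dual: y* = (3, 0, 1).
  dual value b^T y* = 59.
Strong duality: c^T x* = b^T y*. Confirmed.

59


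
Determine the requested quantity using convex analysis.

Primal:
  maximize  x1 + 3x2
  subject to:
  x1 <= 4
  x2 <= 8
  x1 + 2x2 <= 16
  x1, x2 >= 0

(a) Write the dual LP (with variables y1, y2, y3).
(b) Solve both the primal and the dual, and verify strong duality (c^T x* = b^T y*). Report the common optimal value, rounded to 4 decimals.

The standard primal-dual pair for 'max c^T x s.t. A x <= b, x >= 0' is:
  Dual:  min b^T y  s.t.  A^T y >= c,  y >= 0.

So the dual LP is:
  minimize  4y1 + 8y2 + 16y3
  subject to:
    y1 + y3 >= 1
    y2 + 2y3 >= 3
    y1, y2, y3 >= 0

Solving the primal: x* = (0, 8).
  primal value c^T x* = 24.
Solving the dual: y* = (0, 0, 1.5).
  dual value b^T y* = 24.
Strong duality: c^T x* = b^T y*. Confirmed.

24


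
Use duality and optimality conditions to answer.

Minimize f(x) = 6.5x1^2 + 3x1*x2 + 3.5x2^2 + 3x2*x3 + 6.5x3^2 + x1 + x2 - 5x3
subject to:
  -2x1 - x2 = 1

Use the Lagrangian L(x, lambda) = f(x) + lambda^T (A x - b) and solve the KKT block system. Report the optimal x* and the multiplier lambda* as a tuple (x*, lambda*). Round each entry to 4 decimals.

Form the Lagrangian:
  L(x, lambda) = (1/2) x^T Q x + c^T x + lambda^T (A x - b)
Stationarity (grad_x L = 0): Q x + c + A^T lambda = 0.
Primal feasibility: A x = b.

This gives the KKT block system:
  [ Q   A^T ] [ x     ]   [-c ]
  [ A    0  ] [ lambda ] = [ b ]

Solving the linear system:
  x*      = (-0.2405, -0.5191, 0.5044)
  lambda* = (-1.8416)
  f(x*)   = -0.7199

x* = (-0.2405, -0.5191, 0.5044), lambda* = (-1.8416)


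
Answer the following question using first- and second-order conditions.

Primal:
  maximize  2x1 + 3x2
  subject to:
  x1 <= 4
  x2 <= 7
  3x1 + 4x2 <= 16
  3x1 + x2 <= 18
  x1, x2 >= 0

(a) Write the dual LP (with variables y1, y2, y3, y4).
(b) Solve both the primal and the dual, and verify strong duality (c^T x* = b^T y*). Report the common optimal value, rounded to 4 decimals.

The standard primal-dual pair for 'max c^T x s.t. A x <= b, x >= 0' is:
  Dual:  min b^T y  s.t.  A^T y >= c,  y >= 0.

So the dual LP is:
  minimize  4y1 + 7y2 + 16y3 + 18y4
  subject to:
    y1 + 3y3 + 3y4 >= 2
    y2 + 4y3 + y4 >= 3
    y1, y2, y3, y4 >= 0

Solving the primal: x* = (0, 4).
  primal value c^T x* = 12.
Solving the dual: y* = (0, 0, 0.75, 0).
  dual value b^T y* = 12.
Strong duality: c^T x* = b^T y*. Confirmed.

12


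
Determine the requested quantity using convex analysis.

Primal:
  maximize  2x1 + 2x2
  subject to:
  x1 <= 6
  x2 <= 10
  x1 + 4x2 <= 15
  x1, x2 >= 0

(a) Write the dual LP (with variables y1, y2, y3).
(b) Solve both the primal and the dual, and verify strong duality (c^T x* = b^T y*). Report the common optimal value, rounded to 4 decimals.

The standard primal-dual pair for 'max c^T x s.t. A x <= b, x >= 0' is:
  Dual:  min b^T y  s.t.  A^T y >= c,  y >= 0.

So the dual LP is:
  minimize  6y1 + 10y2 + 15y3
  subject to:
    y1 + y3 >= 2
    y2 + 4y3 >= 2
    y1, y2, y3 >= 0

Solving the primal: x* = (6, 2.25).
  primal value c^T x* = 16.5.
Solving the dual: y* = (1.5, 0, 0.5).
  dual value b^T y* = 16.5.
Strong duality: c^T x* = b^T y*. Confirmed.

16.5


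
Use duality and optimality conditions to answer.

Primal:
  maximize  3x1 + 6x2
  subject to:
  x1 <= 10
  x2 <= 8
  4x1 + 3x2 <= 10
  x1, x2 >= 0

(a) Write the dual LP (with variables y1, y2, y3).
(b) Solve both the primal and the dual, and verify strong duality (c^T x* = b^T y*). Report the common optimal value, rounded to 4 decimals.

The standard primal-dual pair for 'max c^T x s.t. A x <= b, x >= 0' is:
  Dual:  min b^T y  s.t.  A^T y >= c,  y >= 0.

So the dual LP is:
  minimize  10y1 + 8y2 + 10y3
  subject to:
    y1 + 4y3 >= 3
    y2 + 3y3 >= 6
    y1, y2, y3 >= 0

Solving the primal: x* = (0, 3.3333).
  primal value c^T x* = 20.
Solving the dual: y* = (0, 0, 2).
  dual value b^T y* = 20.
Strong duality: c^T x* = b^T y*. Confirmed.

20


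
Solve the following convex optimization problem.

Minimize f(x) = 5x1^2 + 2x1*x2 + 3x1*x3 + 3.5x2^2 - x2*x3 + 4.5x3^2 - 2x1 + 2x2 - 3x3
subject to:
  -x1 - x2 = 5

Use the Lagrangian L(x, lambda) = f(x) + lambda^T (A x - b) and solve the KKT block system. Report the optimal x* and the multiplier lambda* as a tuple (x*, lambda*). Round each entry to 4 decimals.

Form the Lagrangian:
  L(x, lambda) = (1/2) x^T Q x + c^T x + lambda^T (A x - b)
Stationarity (grad_x L = 0): Q x + c + A^T lambda = 0.
Primal feasibility: A x = b.

This gives the KKT block system:
  [ Q   A^T ] [ x     ]   [-c ]
  [ A    0  ] [ lambda ] = [ b ]

Solving the linear system:
  x*      = (-1.7921, -3.2079, 0.5743)
  lambda* = (-24.6139)
  f(x*)   = 59.2574

x* = (-1.7921, -3.2079, 0.5743), lambda* = (-24.6139)


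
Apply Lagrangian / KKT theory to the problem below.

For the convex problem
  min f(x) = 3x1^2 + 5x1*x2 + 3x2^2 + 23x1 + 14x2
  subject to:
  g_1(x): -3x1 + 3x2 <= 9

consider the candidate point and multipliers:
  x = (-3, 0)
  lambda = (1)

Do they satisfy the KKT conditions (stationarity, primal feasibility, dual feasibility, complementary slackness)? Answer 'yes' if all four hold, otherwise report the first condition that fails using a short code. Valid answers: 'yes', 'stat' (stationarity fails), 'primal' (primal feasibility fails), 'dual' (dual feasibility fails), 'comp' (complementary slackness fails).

Gradient of f: grad f(x) = Q x + c = (5, -1)
Constraint values g_i(x) = a_i^T x - b_i:
  g_1((-3, 0)) = 0
Stationarity residual: grad f(x) + sum_i lambda_i a_i = (2, 2)
  -> stationarity FAILS
Primal feasibility (all g_i <= 0): OK
Dual feasibility (all lambda_i >= 0): OK
Complementary slackness (lambda_i * g_i(x) = 0 for all i): OK

Verdict: the first failing condition is stationarity -> stat.

stat


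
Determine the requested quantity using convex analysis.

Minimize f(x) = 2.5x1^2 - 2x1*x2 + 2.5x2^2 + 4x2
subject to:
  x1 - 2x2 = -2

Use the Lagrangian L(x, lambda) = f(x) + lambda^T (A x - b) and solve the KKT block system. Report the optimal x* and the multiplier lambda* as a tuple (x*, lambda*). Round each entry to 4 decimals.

Form the Lagrangian:
  L(x, lambda) = (1/2) x^T Q x + c^T x + lambda^T (A x - b)
Stationarity (grad_x L = 0): Q x + c + A^T lambda = 0.
Primal feasibility: A x = b.

This gives the KKT block system:
  [ Q   A^T ] [ x     ]   [-c ]
  [ A    0  ] [ lambda ] = [ b ]

Solving the linear system:
  x*      = (-0.5882, 0.7059)
  lambda* = (4.3529)
  f(x*)   = 5.7647

x* = (-0.5882, 0.7059), lambda* = (4.3529)


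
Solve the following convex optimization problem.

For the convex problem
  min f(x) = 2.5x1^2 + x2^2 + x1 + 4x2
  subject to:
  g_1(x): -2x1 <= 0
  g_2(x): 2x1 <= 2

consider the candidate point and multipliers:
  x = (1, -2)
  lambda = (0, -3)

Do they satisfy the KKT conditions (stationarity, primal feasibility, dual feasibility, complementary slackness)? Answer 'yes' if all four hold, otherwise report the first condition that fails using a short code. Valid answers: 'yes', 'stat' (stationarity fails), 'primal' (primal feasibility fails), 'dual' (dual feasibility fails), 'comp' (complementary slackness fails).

Gradient of f: grad f(x) = Q x + c = (6, 0)
Constraint values g_i(x) = a_i^T x - b_i:
  g_1((1, -2)) = -2
  g_2((1, -2)) = 0
Stationarity residual: grad f(x) + sum_i lambda_i a_i = (0, 0)
  -> stationarity OK
Primal feasibility (all g_i <= 0): OK
Dual feasibility (all lambda_i >= 0): FAILS
Complementary slackness (lambda_i * g_i(x) = 0 for all i): OK

Verdict: the first failing condition is dual_feasibility -> dual.

dual


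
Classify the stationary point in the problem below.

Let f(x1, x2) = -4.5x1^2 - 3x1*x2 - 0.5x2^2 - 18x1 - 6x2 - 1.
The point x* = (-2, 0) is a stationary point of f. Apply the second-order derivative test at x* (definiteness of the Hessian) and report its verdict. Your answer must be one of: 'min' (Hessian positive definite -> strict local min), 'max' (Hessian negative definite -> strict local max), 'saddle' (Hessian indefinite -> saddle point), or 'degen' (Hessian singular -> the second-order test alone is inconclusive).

Compute the Hessian H = grad^2 f:
  H = [[-9, -3], [-3, -1]]
Verify stationarity: grad f(x*) = H x* + g = (0, 0).
Eigenvalues of H: -10, 0.
H has a zero eigenvalue (singular; negative semidefinite but not definite), so H is neither positive definite, negative definite, nor indefinite. The second-order test alone is inconclusive -> degen.
(Indeed, f is constant along the null direction of H through x*, so x* is not a strict local extremum.)

degen


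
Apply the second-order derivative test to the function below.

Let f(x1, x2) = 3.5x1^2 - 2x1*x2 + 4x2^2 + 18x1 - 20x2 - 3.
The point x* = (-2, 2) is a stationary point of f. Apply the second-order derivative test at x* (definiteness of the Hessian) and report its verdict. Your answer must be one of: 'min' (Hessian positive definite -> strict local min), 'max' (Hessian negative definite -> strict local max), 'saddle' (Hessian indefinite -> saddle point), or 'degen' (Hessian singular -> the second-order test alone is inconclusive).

Compute the Hessian H = grad^2 f:
  H = [[7, -2], [-2, 8]]
Verify stationarity: grad f(x*) = H x* + g = (0, 0).
Eigenvalues of H: 5.4384, 9.5616.
Both eigenvalues > 0, so H is positive definite -> x* is a strict local min.

min


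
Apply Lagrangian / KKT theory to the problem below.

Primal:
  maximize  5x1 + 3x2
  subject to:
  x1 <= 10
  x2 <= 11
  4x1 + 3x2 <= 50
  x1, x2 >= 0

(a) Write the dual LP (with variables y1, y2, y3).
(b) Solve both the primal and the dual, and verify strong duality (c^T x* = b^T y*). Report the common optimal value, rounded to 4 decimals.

The standard primal-dual pair for 'max c^T x s.t. A x <= b, x >= 0' is:
  Dual:  min b^T y  s.t.  A^T y >= c,  y >= 0.

So the dual LP is:
  minimize  10y1 + 11y2 + 50y3
  subject to:
    y1 + 4y3 >= 5
    y2 + 3y3 >= 3
    y1, y2, y3 >= 0

Solving the primal: x* = (10, 3.3333).
  primal value c^T x* = 60.
Solving the dual: y* = (1, 0, 1).
  dual value b^T y* = 60.
Strong duality: c^T x* = b^T y*. Confirmed.

60


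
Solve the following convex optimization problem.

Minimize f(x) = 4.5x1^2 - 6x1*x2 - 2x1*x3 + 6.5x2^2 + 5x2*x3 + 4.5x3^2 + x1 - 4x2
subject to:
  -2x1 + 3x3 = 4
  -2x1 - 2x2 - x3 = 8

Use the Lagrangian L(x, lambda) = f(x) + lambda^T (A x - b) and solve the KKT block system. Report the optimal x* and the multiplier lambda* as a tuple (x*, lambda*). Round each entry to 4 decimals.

Form the Lagrangian:
  L(x, lambda) = (1/2) x^T Q x + c^T x + lambda^T (A x - b)
Stationarity (grad_x L = 0): Q x + c + A^T lambda = 0.
Primal feasibility: A x = b.

This gives the KKT block system:
  [ Q   A^T ] [ x     ]   [-c ]
  [ A    0  ] [ lambda ] = [ b ]

Solving the linear system:
  x*      = (-2.3699, -1.5068, -0.2466)
  lambda* = (-0.0959, -5.3014)
  f(x*)   = 23.226

x* = (-2.3699, -1.5068, -0.2466), lambda* = (-0.0959, -5.3014)


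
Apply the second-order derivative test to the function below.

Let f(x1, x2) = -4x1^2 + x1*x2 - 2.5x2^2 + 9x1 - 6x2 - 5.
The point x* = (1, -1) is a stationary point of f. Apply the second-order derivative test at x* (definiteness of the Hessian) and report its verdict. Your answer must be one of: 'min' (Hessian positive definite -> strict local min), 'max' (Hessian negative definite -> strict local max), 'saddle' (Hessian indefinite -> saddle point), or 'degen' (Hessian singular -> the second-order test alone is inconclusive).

Compute the Hessian H = grad^2 f:
  H = [[-8, 1], [1, -5]]
Verify stationarity: grad f(x*) = H x* + g = (0, 0).
Eigenvalues of H: -8.3028, -4.6972.
Both eigenvalues < 0, so H is negative definite -> x* is a strict local max.

max


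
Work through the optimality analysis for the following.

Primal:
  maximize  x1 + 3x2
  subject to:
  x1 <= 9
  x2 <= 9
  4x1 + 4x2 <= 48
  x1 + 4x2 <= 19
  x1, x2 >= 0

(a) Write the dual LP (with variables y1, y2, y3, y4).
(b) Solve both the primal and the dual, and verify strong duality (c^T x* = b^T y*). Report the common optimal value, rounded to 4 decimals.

The standard primal-dual pair for 'max c^T x s.t. A x <= b, x >= 0' is:
  Dual:  min b^T y  s.t.  A^T y >= c,  y >= 0.

So the dual LP is:
  minimize  9y1 + 9y2 + 48y3 + 19y4
  subject to:
    y1 + 4y3 + y4 >= 1
    y2 + 4y3 + 4y4 >= 3
    y1, y2, y3, y4 >= 0

Solving the primal: x* = (9, 2.5).
  primal value c^T x* = 16.5.
Solving the dual: y* = (0.25, 0, 0, 0.75).
  dual value b^T y* = 16.5.
Strong duality: c^T x* = b^T y*. Confirmed.

16.5


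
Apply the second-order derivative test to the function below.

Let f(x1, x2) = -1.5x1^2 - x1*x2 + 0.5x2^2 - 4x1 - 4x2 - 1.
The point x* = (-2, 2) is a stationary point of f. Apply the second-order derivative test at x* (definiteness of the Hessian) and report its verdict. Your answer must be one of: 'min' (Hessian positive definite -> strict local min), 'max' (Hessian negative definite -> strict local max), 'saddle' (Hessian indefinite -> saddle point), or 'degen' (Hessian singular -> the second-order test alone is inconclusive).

Compute the Hessian H = grad^2 f:
  H = [[-3, -1], [-1, 1]]
Verify stationarity: grad f(x*) = H x* + g = (0, 0).
Eigenvalues of H: -3.2361, 1.2361.
Eigenvalues have mixed signs, so H is indefinite -> x* is a saddle point.

saddle
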